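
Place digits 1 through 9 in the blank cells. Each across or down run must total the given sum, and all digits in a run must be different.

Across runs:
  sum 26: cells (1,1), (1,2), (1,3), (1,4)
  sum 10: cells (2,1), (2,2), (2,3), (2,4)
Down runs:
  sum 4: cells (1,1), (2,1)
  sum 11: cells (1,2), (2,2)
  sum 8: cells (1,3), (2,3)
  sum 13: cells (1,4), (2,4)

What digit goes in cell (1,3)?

10 in 4 cells must be {1,2,3,4}; 4 in 2 cells must be {1,3}.
Only 3 fits (1,1) under both its across sum 26 and down sum 4.
Given what's placed, (1,3) must be 6 to fit the 26 across and 8 down.

6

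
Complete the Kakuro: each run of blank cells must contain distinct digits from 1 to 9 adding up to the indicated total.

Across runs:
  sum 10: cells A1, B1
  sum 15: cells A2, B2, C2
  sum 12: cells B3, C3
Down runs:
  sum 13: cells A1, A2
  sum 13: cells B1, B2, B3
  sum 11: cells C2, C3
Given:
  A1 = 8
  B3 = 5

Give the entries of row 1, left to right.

B1 = 10 − 8 = 2 completes the 10 across.
A2 = 13 − 8 = 5 completes the 13 down.
B2 = 13 − 7 = 6 completes the 13 down.
C2 = 15 − 11 = 4 completes the 15 across.
C3 = 12 − 5 = 7 completes the 12 across.

8 2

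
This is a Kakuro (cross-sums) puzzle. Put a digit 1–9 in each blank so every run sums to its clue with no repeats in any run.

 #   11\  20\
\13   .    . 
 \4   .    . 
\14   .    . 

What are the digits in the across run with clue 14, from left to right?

4 in 2 cells must be {1,3}.
The 4 across and the 20 down share only 3, so R2C2 = 3.
R2C1 = 4 − 3 = 1 completes the 4 across.
Nothing is forced directly, so branch on R1C2, whose candidates are 8 or 9. If R1C2 = 8: then R1C1 would have to be in {5} for the 13 across but in {2,3,4,6,7,8} for the 11 down — contradiction. So R1C2 = 9.
R1C1 = 13 − 9 = 4 completes the 13 across.
R3C1 = 11 − 5 = 6 completes the 11 down.
R3C2 = 14 − 6 = 8 completes the 14 across.

6, 8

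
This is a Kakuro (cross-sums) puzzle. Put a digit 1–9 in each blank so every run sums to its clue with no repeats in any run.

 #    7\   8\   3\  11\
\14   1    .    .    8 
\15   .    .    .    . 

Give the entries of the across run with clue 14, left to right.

3 in 2 cells must be {1,2}.
R1C3 = 2: the only remaining digit allowed by both the 14 across and the 3 down.
R2C1 = 7 − 1 = 6 completes the 7 down.
R2C3 = 3 − 2 = 1 completes the 3 down.
R2C4 = 11 − 8 = 3 completes the 11 down.
R1C2 = 14 − 11 = 3 completes the 14 across.
R2C2 = 15 − 10 = 5 completes the 15 across.

1 3 2 8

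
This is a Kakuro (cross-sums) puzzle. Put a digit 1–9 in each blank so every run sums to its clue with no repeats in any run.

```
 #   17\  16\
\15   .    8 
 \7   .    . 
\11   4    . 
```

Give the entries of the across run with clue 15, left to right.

R1C1 = 15 − 8 = 7 completes the 15 across.
R2C1 = 17 − 11 = 6 completes the 17 down.
R2C2 = 7 − 6 = 1 completes the 7 across.
R3C2 = 11 − 4 = 7 completes the 11 across.

7, 8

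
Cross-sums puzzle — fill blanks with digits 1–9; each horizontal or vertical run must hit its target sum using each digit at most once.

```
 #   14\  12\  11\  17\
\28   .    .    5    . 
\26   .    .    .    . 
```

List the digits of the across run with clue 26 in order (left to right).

8 3 6 9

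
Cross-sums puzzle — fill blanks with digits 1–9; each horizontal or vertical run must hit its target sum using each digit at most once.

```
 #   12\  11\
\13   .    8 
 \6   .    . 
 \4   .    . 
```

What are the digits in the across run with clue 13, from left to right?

4 in 2 cells must be {1,3}.
R1C1 = 13 − 8 = 5 completes the 13 across.
R3C2 = 1: the only remaining digit allowed by both the 4 across and the 11 down.
R2C2 = 11 − 9 = 2 completes the 11 down.
R3C1 = 4 − 1 = 3 completes the 4 across.
R2C1 = 6 − 2 = 4 completes the 6 across.

5 8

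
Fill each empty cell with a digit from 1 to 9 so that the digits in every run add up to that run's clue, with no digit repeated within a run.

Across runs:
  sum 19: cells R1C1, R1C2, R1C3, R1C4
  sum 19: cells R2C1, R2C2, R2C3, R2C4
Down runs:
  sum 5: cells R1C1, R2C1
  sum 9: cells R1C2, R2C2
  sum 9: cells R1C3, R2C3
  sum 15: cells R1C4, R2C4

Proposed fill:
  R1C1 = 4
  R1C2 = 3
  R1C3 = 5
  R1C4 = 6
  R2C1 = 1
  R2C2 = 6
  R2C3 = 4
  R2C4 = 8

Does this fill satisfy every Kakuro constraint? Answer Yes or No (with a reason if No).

No — the down run R1C4–R2C4 sums to 14, not 15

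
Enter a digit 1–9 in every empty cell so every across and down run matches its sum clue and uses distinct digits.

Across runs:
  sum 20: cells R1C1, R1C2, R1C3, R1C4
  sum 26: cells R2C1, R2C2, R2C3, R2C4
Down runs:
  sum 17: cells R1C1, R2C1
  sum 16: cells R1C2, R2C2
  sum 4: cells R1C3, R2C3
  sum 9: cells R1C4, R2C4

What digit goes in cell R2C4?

17 in 2 cells must be {8,9}; 16 in 2 cells must be {7,9}; 4 in 2 cells must be {1,3}.
Only 3 fits R2C3 under both its across sum 26 and down sum 4.
R1C3 = 4 − 3 = 1 completes the 4 down.
Given what's placed, R2C2 must be 9 to fit the 26 across and 16 down.
R1C2 = 16 − 9 = 7 completes the 16 down.
R2C1 = 8: the only remaining digit allowed by both the 26 across and the 17 down.
R2C4 = 26 − 20 = 6 completes the 26 across.

6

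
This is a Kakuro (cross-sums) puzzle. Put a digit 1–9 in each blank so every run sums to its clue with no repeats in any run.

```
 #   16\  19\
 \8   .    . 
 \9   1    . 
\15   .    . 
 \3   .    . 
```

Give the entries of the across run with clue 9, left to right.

1 8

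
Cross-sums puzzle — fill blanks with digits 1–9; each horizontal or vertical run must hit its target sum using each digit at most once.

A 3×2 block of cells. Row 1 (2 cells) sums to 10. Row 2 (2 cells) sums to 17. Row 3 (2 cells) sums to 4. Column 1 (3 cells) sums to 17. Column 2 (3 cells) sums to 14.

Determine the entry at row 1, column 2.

17 in 2 cells must be {8,9}; 4 in 2 cells must be {1,3}.
Nothing is forced directly, so branch on (2,1), whose candidates are 8 or 9. If (2,1) = 9: that forces (2,2) = 8, (3,2) = 1, after which (1,2) would have to be in {1,2,3,4,6,7,8,9} for the 10 across but in {5} for the 14 down — contradiction. So (2,1) = 8.
(2,2) = 17 − 8 = 9 completes the 17 across.
Given what's placed, (3,1) must be 3 to fit the 4 across and 17 down.
(3,2) = 4 − 3 = 1 completes the 4 across.
(1,1) = 17 − 11 = 6 completes the 17 down.
(1,2) = 10 − 6 = 4 completes the 10 across.

4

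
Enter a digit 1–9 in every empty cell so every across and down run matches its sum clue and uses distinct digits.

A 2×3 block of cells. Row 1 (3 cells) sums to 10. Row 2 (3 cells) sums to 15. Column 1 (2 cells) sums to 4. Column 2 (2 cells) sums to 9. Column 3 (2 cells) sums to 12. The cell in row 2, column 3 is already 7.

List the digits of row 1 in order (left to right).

4 in 2 cells must be {1,3}.
(1,3) = 12 − 7 = 5 completes the 12 down.
Given what's placed, (2,1) must be 3 to fit the 15 across and 4 down.
(2,2) = 15 − 10 = 5 completes the 15 across.
(1,1) = 4 − 3 = 1 completes the 4 down.
(1,2) = 10 − 6 = 4 completes the 10 across.

1 4 5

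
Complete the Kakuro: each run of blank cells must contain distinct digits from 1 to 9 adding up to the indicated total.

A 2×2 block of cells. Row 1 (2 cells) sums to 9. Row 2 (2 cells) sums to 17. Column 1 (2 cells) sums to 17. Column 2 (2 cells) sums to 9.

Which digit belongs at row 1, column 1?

8

17 in 2 cells must be {8,9}.
The 9 across and the 17 down share only 8, so (1,1) = 8.
(1,2) = 9 − 8 = 1 completes the 9 across.
(2,1) = 17 − 8 = 9 completes the 17 down.
(2,2) = 17 − 9 = 8 completes the 17 across.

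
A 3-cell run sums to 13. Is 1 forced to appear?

Counterexample: {2,3,8} sums to 13 without using 1.

No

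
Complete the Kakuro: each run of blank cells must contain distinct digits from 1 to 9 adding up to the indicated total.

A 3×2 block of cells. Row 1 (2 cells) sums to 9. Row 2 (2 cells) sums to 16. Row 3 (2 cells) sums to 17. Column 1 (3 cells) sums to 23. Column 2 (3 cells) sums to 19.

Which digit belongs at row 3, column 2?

16 in 2 cells must be {7,9}; 17 in 2 cells must be {8,9}; 23 in 3 cells must be {6,8,9}.
The 16 across and the 23 down share only 9, so (2,1) = 9.
(2,2) = 16 − 9 = 7 completes the 16 across.
Given what's placed, (3,1) must be 8 to fit the 17 across and 23 down.
(3,2) = 17 − 8 = 9 completes the 17 across.
(1,1) = 23 − 17 = 6 completes the 23 down.
(1,2) = 9 − 6 = 3 completes the 9 across.

9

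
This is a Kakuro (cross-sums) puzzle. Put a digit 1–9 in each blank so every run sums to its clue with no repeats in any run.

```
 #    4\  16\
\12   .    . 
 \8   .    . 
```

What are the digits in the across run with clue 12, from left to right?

4 in 2 cells must be {1,3}; 16 in 2 cells must be {7,9}.
The 12 across and the 4 down share only 3, so R1C1 = 3.
R1C2 = 12 − 3 = 9 completes the 12 across.
R2C1 = 4 − 3 = 1 completes the 4 down.
R2C2 = 8 − 1 = 7 completes the 8 across.

3 9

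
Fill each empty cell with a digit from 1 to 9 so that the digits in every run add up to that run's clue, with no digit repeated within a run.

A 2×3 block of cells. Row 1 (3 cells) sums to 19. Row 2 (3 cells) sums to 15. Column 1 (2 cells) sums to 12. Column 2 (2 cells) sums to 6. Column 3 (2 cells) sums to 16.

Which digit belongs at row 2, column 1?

16 in 2 cells must be {7,9}.
Nothing is forced directly, so branch on (1,2), whose candidates are 2 or 4 or 5. If (1,2) = 2: that forces (1,3) = 9, (2,2) = 4, after which (2,3) would have to be in {2,3,5,6,8,9} for the 15 across but in {7} for the 16 down — contradiction. If (1,2) = 5: that forces (1,1) = 8, after which (1,3) would have to be in {6} for the 19 across but in {7,9} for the 16 down — contradiction. So (1,2) = 4.
(2,2) = 6 − 4 = 2 completes the 6 down.
Nothing is forced directly, so branch on (1,3), whose candidates are 7 or 9. If (1,3) = 9: then (1,1) would have to be in {6} for the 19 across but in {3,4,5,7,8,9} for the 12 down — contradiction. So (1,3) = 7.
(1,1) = 19 − 11 = 8 completes the 19 across.
(2,1) = 12 − 8 = 4 completes the 12 down.
(2,3) = 15 − 6 = 9 completes the 15 across.

4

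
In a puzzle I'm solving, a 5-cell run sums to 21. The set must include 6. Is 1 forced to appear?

Yes

Every partition of 21 into 5 distinct digits under that restriction includes 1: {1,2,3,6,9}, {1,2,4,6,8}, {1,2,5,6,7}, {1,3,4,6,7}.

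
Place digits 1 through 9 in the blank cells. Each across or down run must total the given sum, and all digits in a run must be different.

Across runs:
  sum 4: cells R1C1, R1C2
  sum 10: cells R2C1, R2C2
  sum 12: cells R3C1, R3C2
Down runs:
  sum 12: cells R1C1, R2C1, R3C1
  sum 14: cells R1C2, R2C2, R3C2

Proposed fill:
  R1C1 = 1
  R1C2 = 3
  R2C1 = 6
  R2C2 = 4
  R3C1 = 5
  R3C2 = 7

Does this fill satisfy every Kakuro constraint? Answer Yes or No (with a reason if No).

Yes

Across: 1+3=4; 6+4=10; 5+7=12. Down: 1+6+5=12; 3+4+7=14. No digit repeats within any run.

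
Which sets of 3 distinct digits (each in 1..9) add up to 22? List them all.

3 distinct digits from 1–9 sum between 6 and 24.

{5,8,9}; {6,7,9}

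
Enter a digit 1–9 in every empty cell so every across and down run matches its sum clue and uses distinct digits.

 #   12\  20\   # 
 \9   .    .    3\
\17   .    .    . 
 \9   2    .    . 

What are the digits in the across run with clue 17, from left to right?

3 in 2 cells must be {1,2}.
Given what's placed, R3C3 must be 1 to fit the 9 across and 3 down.
R2C3 = 3 − 1 = 2 completes the 3 down.
R3C2 = 9 − 3 = 6 completes the 9 across.
Given what's placed, R1C2 must be 5 to fit the 9 across and 20 down.
R2C2 = 20 − 11 = 9 completes the 20 down.
R1C1 = 9 − 5 = 4 completes the 9 across.
R2C1 = 17 − 11 = 6 completes the 17 across.

6, 9, 2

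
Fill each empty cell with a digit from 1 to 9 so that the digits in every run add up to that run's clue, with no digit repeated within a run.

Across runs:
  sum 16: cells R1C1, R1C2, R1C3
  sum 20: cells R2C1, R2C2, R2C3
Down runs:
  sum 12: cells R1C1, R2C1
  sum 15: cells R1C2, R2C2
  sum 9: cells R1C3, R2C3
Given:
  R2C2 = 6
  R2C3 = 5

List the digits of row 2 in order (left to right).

R1C2 = 15 − 6 = 9 completes the 15 down.
R1C3 = 9 − 5 = 4 completes the 9 down.
R2C1 = 20 − 11 = 9 completes the 20 across.
R1C1 = 16 − 13 = 3 completes the 16 across.

9, 6, 5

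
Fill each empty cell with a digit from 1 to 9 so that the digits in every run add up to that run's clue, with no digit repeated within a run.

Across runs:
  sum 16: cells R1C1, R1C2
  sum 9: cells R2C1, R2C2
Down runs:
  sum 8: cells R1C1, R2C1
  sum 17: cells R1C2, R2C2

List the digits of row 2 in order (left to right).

1 8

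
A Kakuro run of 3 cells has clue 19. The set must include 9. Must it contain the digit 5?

No

Counterexample: {2,8,9} sums to 19 under that restriction without using 5.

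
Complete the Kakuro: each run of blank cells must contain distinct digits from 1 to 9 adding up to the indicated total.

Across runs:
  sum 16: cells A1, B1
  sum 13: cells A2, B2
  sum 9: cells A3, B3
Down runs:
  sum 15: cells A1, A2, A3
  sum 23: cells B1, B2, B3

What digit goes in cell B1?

16 in 2 cells must be {7,9}; 23 in 3 cells must be {6,8,9}.
The 16 across and the 23 down share only 9, so B1 = 9.
A1 = 16 − 9 = 7 completes the 16 across.
Nothing is forced directly, so branch on A2, whose candidates are 5 or 6. If A2 = 6: then B2 would have to be in {7} for the 13 across but in {6,8} for the 23 down — contradiction. So A2 = 5.
B2 = 13 − 5 = 8 completes the 13 across.
A3 = 15 − 12 = 3 completes the 15 down.
B3 = 9 − 3 = 6 completes the 9 across.

9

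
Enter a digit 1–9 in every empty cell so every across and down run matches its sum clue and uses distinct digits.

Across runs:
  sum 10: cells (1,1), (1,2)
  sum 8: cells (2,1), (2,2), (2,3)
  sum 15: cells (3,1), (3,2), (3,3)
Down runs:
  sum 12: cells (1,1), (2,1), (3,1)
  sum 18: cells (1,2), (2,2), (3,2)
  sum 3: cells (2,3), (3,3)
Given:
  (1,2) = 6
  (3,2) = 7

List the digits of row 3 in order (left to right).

3 in 2 cells must be {1,2}.
(1,1) = 10 − 6 = 4 completes the 10 across.
(2,2) = 18 − 13 = 5 completes the 18 down.
Given what's placed, (3,3) must be 2 to fit the 15 across and 3 down.
(2,3) = 3 − 2 = 1 completes the 3 down.
(3,1) = 15 − 9 = 6 completes the 15 across.
(2,1) = 8 − 6 = 2 completes the 8 across.

6, 7, 2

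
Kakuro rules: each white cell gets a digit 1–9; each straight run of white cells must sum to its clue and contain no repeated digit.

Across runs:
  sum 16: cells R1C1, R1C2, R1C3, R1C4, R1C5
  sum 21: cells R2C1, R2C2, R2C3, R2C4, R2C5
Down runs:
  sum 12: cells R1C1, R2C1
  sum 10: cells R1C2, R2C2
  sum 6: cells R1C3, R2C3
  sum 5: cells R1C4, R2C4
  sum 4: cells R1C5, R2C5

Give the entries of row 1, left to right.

4, 6, 1, 2, 3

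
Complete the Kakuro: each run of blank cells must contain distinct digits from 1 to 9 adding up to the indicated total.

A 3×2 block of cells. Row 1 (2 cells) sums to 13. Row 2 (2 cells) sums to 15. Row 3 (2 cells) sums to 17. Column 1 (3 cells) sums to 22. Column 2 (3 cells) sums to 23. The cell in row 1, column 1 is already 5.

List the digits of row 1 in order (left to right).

17 in 2 cells must be {8,9}; 23 in 3 cells must be {6,8,9}.
(1,2) = 13 − 5 = 8 completes the 13 across.
Given what's placed, (3,2) must be 9 to fit the 17 across and 23 down.
(2,2) = 23 − 17 = 6 completes the 23 down.
(3,1) = 17 − 9 = 8 completes the 17 across.
(2,1) = 15 − 6 = 9 completes the 15 across.

5 8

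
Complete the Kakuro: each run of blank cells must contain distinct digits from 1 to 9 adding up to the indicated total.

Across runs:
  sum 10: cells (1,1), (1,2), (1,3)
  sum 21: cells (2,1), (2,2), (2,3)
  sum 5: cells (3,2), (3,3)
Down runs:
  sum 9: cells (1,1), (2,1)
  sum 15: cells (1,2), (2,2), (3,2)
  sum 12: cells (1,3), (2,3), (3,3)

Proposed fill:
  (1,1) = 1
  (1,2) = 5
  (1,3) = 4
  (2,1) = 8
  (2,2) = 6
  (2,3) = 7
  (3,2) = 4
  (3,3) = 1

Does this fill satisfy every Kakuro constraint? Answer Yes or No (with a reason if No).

Yes

Across: 1+5+4=10; 8+6+7=21; 4+1=5. Down: 1+8=9; 5+6+4=15; 4+7+1=12. No digit repeats within any run.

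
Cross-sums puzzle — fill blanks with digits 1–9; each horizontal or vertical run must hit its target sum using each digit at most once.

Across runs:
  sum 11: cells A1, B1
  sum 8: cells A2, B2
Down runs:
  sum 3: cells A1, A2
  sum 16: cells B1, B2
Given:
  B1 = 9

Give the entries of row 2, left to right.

1, 7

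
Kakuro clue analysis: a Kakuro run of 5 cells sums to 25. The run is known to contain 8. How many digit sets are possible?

6

5 distinct digits from 1–9 sum between 15 and 35.
Keeping only sets containing 8.
Enumerating: {1,2,5,8,9}, {1,3,4,8,9}, {1,3,6,7,8}, {1,4,5,7,8}, {2,3,5,7,8}, {2,4,5,6,8}.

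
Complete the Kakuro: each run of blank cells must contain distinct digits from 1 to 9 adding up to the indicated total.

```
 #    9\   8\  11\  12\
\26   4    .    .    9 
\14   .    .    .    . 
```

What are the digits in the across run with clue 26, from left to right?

4 6 7 9

R2C1 = 9 − 4 = 5 completes the 9 down.
R2C4 = 12 − 9 = 3 completes the 12 down.
Given what's placed, R2C2 must be 2 to fit the 14 across and 8 down.
R2C3 = 14 − 10 = 4 completes the 14 across.
R1C2 = 8 − 2 = 6 completes the 8 down.
R1C3 = 26 − 19 = 7 completes the 26 across.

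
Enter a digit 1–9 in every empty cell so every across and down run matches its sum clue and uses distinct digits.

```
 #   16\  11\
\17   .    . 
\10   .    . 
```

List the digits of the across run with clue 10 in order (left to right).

17 in 2 cells must be {8,9}; 16 in 2 cells must be {7,9}.
The 17 across and the 16 down share only 9, so R1C1 = 9.
R1C2 = 17 − 9 = 8 completes the 17 across.
R2C1 = 16 − 9 = 7 completes the 16 down.
R2C2 = 10 − 7 = 3 completes the 10 across.

7 3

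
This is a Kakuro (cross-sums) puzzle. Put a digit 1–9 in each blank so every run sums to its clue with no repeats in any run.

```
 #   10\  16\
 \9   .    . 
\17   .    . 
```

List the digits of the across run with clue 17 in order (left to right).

17 in 2 cells must be {8,9}; 16 in 2 cells must be {7,9}.
The 9 across and the 16 down share only 7, so R1C2 = 7.
R2C2 = 16 − 7 = 9 completes the 16 down.
R1C1 = 9 − 7 = 2 completes the 9 across.
R2C1 = 17 − 9 = 8 completes the 17 across.

8, 9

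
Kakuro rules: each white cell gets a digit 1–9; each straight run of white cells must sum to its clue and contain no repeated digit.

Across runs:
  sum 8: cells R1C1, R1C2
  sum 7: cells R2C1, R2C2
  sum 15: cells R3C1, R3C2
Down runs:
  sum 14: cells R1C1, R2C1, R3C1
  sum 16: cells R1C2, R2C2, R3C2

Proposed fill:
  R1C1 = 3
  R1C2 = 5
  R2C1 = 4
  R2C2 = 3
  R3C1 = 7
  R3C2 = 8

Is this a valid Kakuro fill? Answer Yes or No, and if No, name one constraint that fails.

Yes

Across: 3+5=8; 4+3=7; 7+8=15. Down: 3+4+7=14; 5+3+8=16. No digit repeats within any run.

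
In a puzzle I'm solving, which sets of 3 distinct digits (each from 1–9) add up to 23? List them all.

3 distinct digits from 1–9 sum between 6 and 24.
Only one set works: {6,8,9}.

{6,8,9}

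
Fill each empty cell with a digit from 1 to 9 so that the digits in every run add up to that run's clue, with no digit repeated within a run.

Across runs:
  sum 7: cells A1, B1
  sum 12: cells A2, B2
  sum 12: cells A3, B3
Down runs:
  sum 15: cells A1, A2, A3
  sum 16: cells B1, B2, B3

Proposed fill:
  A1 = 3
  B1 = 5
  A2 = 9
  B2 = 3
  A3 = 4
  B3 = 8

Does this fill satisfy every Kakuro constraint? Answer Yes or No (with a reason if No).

No — the across run A1–B1 sums to 8, not 7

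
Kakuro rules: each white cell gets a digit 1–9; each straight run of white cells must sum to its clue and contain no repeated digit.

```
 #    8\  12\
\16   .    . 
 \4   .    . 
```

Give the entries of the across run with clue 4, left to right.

1 3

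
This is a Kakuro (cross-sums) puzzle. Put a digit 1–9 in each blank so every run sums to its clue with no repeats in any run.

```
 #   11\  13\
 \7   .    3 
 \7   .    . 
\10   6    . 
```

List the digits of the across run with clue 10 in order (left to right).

R1C1 = 7 − 3 = 4 completes the 7 across.
R2C1 = 11 − 10 = 1 completes the 11 down.
R2C2 = 7 − 1 = 6 completes the 7 across.
R3C2 = 10 − 6 = 4 completes the 10 across.

6 4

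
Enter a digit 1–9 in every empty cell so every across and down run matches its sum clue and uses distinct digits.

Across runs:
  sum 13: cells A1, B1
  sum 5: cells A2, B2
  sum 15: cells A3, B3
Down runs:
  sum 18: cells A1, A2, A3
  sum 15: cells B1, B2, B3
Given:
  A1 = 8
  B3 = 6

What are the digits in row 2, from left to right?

1 4

B1 = 13 − 8 = 5 completes the 13 across.
B2 = 15 − 11 = 4 completes the 15 down.
A3 = 15 − 6 = 9 completes the 15 across.
A2 = 5 − 4 = 1 completes the 5 across.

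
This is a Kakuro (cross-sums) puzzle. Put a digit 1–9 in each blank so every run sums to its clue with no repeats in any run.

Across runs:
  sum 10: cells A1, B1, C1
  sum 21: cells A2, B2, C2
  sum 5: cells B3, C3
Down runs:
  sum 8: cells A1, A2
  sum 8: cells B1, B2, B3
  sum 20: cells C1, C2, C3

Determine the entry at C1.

7

Nothing is forced directly, so branch on B2, whose candidates are 4 or 5. If B2 = 4: then A2 would have to be in {8,9} for the 21 across but in {1,2,3,5,6,7} for the 8 down — contradiction. So B2 = 5.
Given what's placed, A2 must be 7 to fit the 21 across and 8 down.
C2 = 21 − 12 = 9 completes the 21 across.
A1 = 8 − 7 = 1 completes the 8 down.
B1 = 2: the only remaining digit allowed by both the 10 across and the 8 down.
C1 = 10 − 3 = 7 completes the 10 across.
B3 = 8 − 7 = 1 completes the 8 down.
C3 = 5 − 1 = 4 completes the 5 across.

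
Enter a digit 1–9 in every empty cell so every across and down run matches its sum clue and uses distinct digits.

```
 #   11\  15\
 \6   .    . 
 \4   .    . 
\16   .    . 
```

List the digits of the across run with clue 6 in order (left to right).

1 5

4 in 2 cells must be {1,3}; 16 in 2 cells must be {7,9}.
The 16 across and the 11 down share only 7, so R3C1 = 7.
R3C2 = 16 − 7 = 9 completes the 16 across.
Given what's placed, R1C1 must be 1 to fit the 6 across and 11 down.
R1C2 = 6 − 1 = 5 completes the 6 across.
R2C1 = 11 − 8 = 3 completes the 11 down.
R2C2 = 4 − 3 = 1 completes the 4 across.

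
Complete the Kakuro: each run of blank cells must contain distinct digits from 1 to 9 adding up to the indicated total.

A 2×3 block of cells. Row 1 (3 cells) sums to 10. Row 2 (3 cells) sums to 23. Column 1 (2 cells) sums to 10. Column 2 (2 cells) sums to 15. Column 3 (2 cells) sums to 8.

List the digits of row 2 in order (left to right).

9, 8, 6

23 in 3 cells must be {6,8,9}.
The 23 across and the 8 down share only 6, so (2,3) = 6.
(1,3) = 8 − 6 = 2 completes the 8 down.
Given what's placed, (1,2) must be 7 to fit the 10 across and 15 down.
(2,2) = 15 − 7 = 8 completes the 15 down.
(1,1) = 10 − 9 = 1 completes the 10 across.
(2,1) = 23 − 14 = 9 completes the 23 across.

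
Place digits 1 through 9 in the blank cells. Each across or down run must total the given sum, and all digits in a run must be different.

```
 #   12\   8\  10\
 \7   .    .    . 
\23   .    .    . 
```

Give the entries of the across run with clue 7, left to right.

7 in 3 cells must be {1,2,4}; 23 in 3 cells must be {6,8,9}.
The 7 across and the 12 down share only 4, so R1C1 = 4.
R2C1 = 12 − 4 = 8 completes the 12 down.
Given what's placed, R2C2 must be 6 to fit the 23 across and 8 down.
R2C3 = 23 − 14 = 9 completes the 23 across.
R1C2 = 8 − 6 = 2 completes the 8 down.
R1C3 = 7 − 6 = 1 completes the 7 across.

4 2 1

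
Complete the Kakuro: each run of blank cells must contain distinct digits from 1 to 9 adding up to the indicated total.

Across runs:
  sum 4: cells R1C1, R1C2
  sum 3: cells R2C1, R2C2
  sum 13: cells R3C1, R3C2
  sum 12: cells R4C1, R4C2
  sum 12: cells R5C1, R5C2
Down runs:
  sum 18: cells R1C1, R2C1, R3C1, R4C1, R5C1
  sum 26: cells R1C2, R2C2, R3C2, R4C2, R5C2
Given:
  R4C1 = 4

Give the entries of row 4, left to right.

4 in 2 cells must be {1,3}; 3 in 2 cells must be {1,2}.
R4C2 = 12 − 4 = 8 completes the 12 across.

4, 8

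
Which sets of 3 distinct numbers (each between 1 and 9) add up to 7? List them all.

{1,2,4}

3 distinct digits from 1–9 sum between 6 and 24.
Only one set works: {1,2,4}.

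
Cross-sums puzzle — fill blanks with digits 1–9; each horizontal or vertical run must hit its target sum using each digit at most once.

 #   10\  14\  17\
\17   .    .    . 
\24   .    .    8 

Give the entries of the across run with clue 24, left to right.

7 9 8

24 in 3 cells must be {7,8,9}; 17 in 2 cells must be {8,9}.
R1C3 = 17 − 8 = 9 completes the 17 down.
R2C2 = 9: the only remaining digit allowed by both the 24 across and the 14 down.
R1C2 = 14 − 9 = 5 completes the 14 down.
R2C1 = 24 − 17 = 7 completes the 24 across.
R1C1 = 17 − 14 = 3 completes the 17 across.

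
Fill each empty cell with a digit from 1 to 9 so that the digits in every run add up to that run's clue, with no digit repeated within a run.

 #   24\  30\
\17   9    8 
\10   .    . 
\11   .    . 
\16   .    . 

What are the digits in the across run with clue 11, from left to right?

17 in 2 cells must be {8,9}; 16 in 2 cells must be {7,9}; 30 in 4 cells must be {6,7,8,9}.
R4C1 = 7: the only remaining digit allowed by both the 16 across and the 24 down.
R4C2 = 16 − 7 = 9 completes the 16 across.
Nothing is forced directly, so branch on R2C2, whose candidates are 6 or 7. If R2C2 = 6: then R2C1 would have to be in {4} for the 10 across but in {2,3,5,6} for the 24 down — contradiction. So R2C2 = 7.
R2C1 = 10 − 7 = 3 completes the 10 across.
R3C1 = 24 − 19 = 5 completes the 24 down.
R3C2 = 11 − 5 = 6 completes the 11 across.

5 6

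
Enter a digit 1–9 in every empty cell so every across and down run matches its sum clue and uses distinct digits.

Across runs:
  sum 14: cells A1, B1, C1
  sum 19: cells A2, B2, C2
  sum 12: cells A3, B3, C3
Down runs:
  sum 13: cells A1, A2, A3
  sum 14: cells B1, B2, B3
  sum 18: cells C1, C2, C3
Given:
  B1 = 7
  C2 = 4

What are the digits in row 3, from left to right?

3 1 8

Given what's placed, B2 must be 6 to fit the 19 across and 14 down.
B3 = 14 − 13 = 1 completes the 14 down.
A2 = 19 − 10 = 9 completes the 19 across.
Given what's placed, A3 must be 3 to fit the 12 across and 13 down.
C3 = 12 − 4 = 8 completes the 12 across.
A1 = 13 − 12 = 1 completes the 13 down.
C1 = 14 − 8 = 6 completes the 14 across.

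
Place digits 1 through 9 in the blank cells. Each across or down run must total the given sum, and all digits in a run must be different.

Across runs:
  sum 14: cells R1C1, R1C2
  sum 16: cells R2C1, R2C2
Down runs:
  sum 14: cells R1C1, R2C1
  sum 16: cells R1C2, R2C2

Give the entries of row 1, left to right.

16 in 2 cells must be {7,9}.
The 14 across and the 16 down share only 9, so R1C2 = 9.
The 16 across and the 14 down share only 9, so R2C1 = 9.
R2C2 = 16 − 9 = 7 completes the 16 across.
R1C1 = 14 − 9 = 5 completes the 14 across.

5 9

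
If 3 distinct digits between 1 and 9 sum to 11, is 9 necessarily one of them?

Counterexample: {1,2,8} sums to 11 without using 9.

No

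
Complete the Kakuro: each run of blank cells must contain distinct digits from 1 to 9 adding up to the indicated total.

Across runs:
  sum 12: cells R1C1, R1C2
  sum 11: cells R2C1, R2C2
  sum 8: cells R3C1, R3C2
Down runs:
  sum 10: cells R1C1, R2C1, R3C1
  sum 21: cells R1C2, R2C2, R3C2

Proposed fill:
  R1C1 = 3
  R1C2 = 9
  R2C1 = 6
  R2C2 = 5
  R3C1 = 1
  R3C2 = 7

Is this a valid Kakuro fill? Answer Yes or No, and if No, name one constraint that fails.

Yes

Across: 3+9=12; 6+5=11; 1+7=8. Down: 3+6+1=10; 9+5+7=21. No digit repeats within any run.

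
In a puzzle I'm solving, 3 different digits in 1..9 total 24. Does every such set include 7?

The only way to make 24 from 3 distinct digits is {7,8,9}, which contains 7.

Yes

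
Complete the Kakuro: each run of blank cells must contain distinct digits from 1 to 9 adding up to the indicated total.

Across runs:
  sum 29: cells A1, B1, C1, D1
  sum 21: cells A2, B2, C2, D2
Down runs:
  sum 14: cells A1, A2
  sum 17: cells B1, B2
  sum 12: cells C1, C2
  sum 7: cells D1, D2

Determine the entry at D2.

29 in 4 cells must be {5,7,8,9}; 17 in 2 cells must be {8,9}.
Only 5 fits D1 under both its across sum 29 and down sum 7.
D2 = 7 − 5 = 2 completes the 7 down.

2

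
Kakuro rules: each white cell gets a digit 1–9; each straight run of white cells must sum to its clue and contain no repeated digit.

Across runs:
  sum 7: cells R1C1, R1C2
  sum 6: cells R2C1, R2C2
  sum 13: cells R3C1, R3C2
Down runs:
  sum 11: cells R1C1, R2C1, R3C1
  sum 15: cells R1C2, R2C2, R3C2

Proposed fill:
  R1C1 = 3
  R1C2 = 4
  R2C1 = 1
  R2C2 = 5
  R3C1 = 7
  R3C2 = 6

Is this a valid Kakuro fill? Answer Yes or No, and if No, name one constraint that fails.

Across: 3+4=7; 1+5=6; 7+6=13. Down: 3+1+7=11; 4+5+6=15. No digit repeats within any run.

Yes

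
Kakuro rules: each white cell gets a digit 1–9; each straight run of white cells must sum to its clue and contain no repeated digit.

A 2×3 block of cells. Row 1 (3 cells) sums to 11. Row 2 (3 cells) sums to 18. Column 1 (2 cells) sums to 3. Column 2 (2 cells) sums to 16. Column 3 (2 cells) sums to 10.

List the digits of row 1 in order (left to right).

3 in 2 cells must be {1,2}; 16 in 2 cells must be {7,9}.
The 11 across and the 16 down share only 7, so (1,2) = 7.
(2,2) = 16 − 7 = 9 completes the 16 down.
Given what's placed, (1,1) must be 1 to fit the 11 across and 3 down.
(1,3) = 11 − 8 = 3 completes the 11 across.
(2,1) = 3 − 1 = 2 completes the 3 down.
(2,3) = 18 − 11 = 7 completes the 18 across.

1 7 3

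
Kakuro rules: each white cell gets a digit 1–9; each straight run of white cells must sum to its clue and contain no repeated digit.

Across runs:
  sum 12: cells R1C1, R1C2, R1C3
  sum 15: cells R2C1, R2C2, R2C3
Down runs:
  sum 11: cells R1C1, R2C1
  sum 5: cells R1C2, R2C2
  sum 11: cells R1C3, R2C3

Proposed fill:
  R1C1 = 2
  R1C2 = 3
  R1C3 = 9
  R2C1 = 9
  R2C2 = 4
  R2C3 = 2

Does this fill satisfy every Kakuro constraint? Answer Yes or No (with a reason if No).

No — the down run R1C2–R2C2 sums to 7, not 5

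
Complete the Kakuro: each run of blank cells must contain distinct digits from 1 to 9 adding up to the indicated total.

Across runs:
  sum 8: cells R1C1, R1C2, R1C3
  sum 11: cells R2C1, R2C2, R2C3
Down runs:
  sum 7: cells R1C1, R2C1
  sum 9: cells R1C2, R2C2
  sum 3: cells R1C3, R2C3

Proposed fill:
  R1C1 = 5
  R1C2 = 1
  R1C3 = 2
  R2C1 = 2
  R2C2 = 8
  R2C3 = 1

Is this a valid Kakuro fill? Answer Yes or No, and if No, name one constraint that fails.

Yes

Across: 5+1+2=8; 2+8+1=11. Down: 5+2=7; 1+8=9; 2+1=3. No digit repeats within any run.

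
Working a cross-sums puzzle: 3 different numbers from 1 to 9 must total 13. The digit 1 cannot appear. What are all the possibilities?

{2,3,8}; {2,4,7}; {2,5,6}; {3,4,6}

3 distinct digits from 1–9 sum between 6 and 24.
Dropping sets that contain 1.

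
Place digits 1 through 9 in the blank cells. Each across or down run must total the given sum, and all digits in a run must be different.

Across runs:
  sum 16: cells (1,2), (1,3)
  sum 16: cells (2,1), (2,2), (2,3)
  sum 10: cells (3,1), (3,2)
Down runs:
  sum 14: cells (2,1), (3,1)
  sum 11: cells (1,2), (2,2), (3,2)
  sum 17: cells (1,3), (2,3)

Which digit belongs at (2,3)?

16 in 2 cells must be {7,9}; 17 in 2 cells must be {8,9}.
The 16 across and the 11 down share only 7, so (1,2) = 7.
(1,3) = 16 − 7 = 9 completes the 16 across.
(2,3) = 17 − 9 = 8 completes the 17 down.
No cell is forced outright now. (2,1) can only be 5 or 6 (the digits allowed by both its 16 across and its 14 down). If (2,1) = 6: then (2,2) would have to be in {2} for the 16 across but in {1,3} for the 11 down — contradiction. So (2,1) = 5.
(2,2) = 16 − 13 = 3 completes the 16 across.
(3,1) = 14 − 5 = 9 completes the 14 down.
(3,2) = 10 − 9 = 1 completes the 10 across.

8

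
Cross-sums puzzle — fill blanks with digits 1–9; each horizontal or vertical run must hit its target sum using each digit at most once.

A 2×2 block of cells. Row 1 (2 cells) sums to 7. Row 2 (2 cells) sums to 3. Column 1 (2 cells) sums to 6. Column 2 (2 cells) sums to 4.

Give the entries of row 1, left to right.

4 3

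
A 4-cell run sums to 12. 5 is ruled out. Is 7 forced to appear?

The only way to make 12 from 4 distinct digits under that restriction is {1,2,3,6}, which does not contain 7.

No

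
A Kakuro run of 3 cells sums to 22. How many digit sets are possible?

3 distinct digits from 1–9 sum between 6 and 24.
Enumerating: {5,8,9}, {6,7,9}.

2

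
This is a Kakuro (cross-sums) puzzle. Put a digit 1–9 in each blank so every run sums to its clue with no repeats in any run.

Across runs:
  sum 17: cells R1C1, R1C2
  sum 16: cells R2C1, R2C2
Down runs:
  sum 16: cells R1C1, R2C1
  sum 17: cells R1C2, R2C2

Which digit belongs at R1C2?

17 in 2 cells must be {8,9}; 16 in 2 cells must be {7,9}.
The 17 across and the 16 down share only 9, so R1C1 = 9.
R1C2 = 17 − 9 = 8 completes the 17 across.
R2C1 = 16 − 9 = 7 completes the 16 down.
R2C2 = 16 − 7 = 9 completes the 16 across.

8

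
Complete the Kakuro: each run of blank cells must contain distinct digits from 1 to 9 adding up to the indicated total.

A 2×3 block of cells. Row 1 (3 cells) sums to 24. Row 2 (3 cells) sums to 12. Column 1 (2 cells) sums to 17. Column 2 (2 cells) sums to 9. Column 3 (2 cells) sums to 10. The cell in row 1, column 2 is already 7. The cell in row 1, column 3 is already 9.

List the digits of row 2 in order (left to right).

24 in 3 cells must be {7,8,9}; 17 in 2 cells must be {8,9}.
(1,1) = 24 − 16 = 8 completes the 24 across.
(2,1) = 17 − 8 = 9 completes the 17 down.
(2,2) = 9 − 7 = 2 completes the 9 down.
(2,3) = 12 − 11 = 1 completes the 12 across.

9 2 1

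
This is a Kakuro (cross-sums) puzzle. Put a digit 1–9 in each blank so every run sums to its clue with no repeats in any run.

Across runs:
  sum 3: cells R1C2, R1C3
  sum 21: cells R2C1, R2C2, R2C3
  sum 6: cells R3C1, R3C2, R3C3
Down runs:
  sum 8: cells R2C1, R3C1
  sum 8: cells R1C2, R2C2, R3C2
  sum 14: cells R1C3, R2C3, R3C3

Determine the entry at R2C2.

5

3 in 2 cells must be {1,2}; 6 in 3 cells must be {1,2,3}.
Nothing is forced directly, so branch on R2C2, whose candidates are 4 or 5. If R2C2 = 4: that forces R1C2 = 1, R1C3 = 2, after which R2C1 would have to be in {8,9} for the 21 across but in {1,2,3,5,6,7} for the 8 down — contradiction. So R2C2 = 5.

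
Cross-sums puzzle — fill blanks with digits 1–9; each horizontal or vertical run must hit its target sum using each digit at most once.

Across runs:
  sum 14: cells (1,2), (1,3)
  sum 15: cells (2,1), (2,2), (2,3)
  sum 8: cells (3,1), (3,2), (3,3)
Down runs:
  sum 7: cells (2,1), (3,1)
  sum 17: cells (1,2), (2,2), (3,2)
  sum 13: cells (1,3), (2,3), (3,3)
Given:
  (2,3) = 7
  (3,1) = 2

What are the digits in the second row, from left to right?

5, 3, 7

(1,3) = 5: the only remaining digit allowed by both the 14 across and the 13 down.
(2,1) = 7 − 2 = 5 completes the 7 down.
(2,2) = 15 − 12 = 3 completes the 15 across.
(3,2) = 5: the only remaining digit allowed by both the 8 across and the 17 down.
(3,3) = 8 − 7 = 1 completes the 8 across.
(1,2) = 14 − 5 = 9 completes the 14 across.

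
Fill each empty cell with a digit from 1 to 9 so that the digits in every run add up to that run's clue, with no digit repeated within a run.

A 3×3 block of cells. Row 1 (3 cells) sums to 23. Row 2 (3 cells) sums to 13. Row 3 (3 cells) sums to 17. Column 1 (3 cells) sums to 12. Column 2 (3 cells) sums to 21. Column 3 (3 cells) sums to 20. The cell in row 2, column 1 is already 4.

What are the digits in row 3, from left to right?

23 in 3 cells must be {6,8,9}.
Given what's placed, (1,1) must be 6 to fit the 23 across and 12 down.
(3,1) = 12 − 10 = 2 completes the 12 down.
No cell is forced outright now. (2,2) can only be 6 or 7 or 8 (the digits allowed by both its 13 across and its 21 down). If (2,2) = 7: then (2,3) would have to be in {2} for the 13 across but in {3,4,5,6,7,8,9} for the 20 down — contradiction. If (2,2) = 8: that forces (1,2) = 9, (1,3) = 8, after which (2,3) would have to be in {1} for the 13 across but in {3,5,7,9} for the 20 down — contradiction. So (2,2) = 6.
(1,2) = 8: the only remaining digit allowed by both the 23 across and the 21 down.
(1,3) = 23 − 14 = 9 completes the 23 across.
(2,3) = 13 − 10 = 3 completes the 13 across.
(3,2) = 21 − 14 = 7 completes the 21 down.
(3,3) = 17 − 9 = 8 completes the 17 across.

2 7 8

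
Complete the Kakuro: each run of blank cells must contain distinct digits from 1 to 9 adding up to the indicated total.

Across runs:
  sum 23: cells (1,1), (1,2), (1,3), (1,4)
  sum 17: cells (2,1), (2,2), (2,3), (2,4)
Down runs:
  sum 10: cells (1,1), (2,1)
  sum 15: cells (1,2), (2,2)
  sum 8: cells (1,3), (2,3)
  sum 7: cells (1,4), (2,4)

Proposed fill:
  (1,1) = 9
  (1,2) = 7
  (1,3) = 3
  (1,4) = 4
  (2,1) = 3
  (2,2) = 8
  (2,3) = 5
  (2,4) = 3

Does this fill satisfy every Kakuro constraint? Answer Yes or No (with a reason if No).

No — the down run (1,1)–(2,1) sums to 12, not 10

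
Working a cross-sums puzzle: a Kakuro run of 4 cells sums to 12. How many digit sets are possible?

4 distinct digits from 1–9 sum between 10 and 30.
Enumerating: {1,2,3,6}, {1,2,4,5}.

2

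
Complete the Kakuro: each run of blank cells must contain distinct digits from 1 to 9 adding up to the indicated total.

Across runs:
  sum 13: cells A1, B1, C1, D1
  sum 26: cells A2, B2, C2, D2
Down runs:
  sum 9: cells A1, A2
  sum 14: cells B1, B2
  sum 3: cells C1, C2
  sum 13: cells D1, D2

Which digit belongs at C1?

3 in 2 cells must be {1,2}.
Only 2 fits C2 under both its across sum 26 and down sum 3.
C1 = 3 − 2 = 1 completes the 3 down.

1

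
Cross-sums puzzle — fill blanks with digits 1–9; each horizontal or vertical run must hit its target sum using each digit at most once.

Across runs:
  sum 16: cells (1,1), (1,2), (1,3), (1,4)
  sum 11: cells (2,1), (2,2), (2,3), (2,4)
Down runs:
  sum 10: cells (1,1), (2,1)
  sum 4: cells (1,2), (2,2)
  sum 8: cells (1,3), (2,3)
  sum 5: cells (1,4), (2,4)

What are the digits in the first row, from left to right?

11 in 4 cells must be {1,2,3,5}; 4 in 2 cells must be {1,3}.
Nothing is forced directly, so branch on (2,1), whose candidates are 1 or 2 or 3. If (2,1) = 1: that forces (1,1) = 9, (1,2) = 1, (1,3) = 2, (1,4) = 4, (2,2) = 3, after which (2,3) would have to be in {2,5} for the 11 across but in {6} for the 8 down — contradiction. If (2,1) = 3: that forces (1,1) = 7, (2,2) = 1, (2,4) = 2, (1,2) = 3, after which (1,4) would have to be in {1,2,4,5} for the 16 across but in {3} for the 5 down — contradiction. So (2,1) = 2.
(1,1) = 10 − 2 = 8 completes the 10 down.
Nothing is forced directly, so branch on (1,2), whose candidates are 1 or 3. If (1,2) = 3: that forces (1,3) = 1, (1,4) = 4, (2,2) = 1, after which (2,3) would have to be in {3,5} for the 11 across but in {7} for the 8 down — contradiction. So (1,2) = 1.
(2,2) = 4 − 1 = 3 completes the 4 down.
(2,4) = 1: the only remaining digit allowed by both the 11 across and the 5 down.
(1,4) = 5 − 1 = 4 completes the 5 down.
(2,3) = 11 − 6 = 5 completes the 11 across.
(1,3) = 16 − 13 = 3 completes the 16 across.

8 1 3 4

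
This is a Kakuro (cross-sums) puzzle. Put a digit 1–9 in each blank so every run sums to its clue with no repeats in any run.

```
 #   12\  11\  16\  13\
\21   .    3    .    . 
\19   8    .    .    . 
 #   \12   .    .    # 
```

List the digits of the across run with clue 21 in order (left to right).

4 3 8 6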